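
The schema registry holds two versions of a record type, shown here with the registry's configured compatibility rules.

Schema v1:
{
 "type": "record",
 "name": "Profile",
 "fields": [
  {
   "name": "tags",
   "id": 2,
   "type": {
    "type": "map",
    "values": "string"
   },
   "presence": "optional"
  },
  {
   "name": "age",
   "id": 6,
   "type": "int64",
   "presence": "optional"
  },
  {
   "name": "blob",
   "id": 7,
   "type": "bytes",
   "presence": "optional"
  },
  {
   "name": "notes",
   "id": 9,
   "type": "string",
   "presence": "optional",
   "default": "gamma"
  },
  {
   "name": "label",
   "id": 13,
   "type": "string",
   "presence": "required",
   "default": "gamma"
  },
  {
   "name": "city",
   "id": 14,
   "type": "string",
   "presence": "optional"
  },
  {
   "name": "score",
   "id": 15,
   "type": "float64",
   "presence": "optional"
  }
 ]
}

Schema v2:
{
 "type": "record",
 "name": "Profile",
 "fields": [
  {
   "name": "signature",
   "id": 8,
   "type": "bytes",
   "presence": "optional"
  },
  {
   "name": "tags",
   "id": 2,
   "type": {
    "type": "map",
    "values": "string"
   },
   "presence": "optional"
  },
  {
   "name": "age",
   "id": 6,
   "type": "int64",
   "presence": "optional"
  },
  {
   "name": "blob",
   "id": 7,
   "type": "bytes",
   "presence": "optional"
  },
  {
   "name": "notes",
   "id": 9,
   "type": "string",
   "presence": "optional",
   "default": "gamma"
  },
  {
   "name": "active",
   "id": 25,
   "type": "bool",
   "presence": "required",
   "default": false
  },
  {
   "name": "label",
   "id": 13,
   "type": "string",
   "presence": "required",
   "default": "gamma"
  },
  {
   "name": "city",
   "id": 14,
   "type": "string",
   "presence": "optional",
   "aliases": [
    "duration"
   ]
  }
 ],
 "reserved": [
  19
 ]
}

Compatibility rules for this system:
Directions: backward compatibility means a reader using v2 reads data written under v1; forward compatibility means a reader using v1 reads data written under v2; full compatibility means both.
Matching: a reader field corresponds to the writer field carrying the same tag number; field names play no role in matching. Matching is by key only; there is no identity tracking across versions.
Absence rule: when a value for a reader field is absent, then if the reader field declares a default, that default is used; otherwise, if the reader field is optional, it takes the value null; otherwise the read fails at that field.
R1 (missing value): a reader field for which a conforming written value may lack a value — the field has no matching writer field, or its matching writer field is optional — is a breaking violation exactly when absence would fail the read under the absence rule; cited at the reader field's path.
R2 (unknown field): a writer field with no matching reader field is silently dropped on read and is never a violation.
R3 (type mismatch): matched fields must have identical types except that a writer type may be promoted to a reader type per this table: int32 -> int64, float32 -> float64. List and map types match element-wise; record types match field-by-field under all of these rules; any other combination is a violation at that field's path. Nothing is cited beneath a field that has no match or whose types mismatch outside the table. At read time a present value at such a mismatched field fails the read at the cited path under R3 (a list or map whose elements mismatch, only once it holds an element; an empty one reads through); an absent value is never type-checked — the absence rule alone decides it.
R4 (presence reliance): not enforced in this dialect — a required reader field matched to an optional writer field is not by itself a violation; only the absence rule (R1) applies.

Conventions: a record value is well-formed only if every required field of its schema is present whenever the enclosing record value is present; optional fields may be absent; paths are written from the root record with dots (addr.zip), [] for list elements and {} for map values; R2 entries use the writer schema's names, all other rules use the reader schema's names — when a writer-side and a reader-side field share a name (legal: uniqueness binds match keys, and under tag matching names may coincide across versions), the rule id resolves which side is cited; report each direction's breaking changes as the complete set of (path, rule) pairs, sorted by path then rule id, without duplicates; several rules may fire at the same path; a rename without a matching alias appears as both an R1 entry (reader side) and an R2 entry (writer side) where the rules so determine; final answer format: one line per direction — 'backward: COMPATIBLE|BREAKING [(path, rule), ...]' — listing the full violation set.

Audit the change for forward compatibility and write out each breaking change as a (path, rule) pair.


forward: COMPATIBLE []

arrows below run writer -> reader for Profile
forward for Profile (reader v1, writer v2):
  tags <- tags (map<string, string> -> map<string, string>, writer optional)
  age <- age (int64 -> int64, writer optional)
  blob <- blob (bytes -> bytes, writer optional)
  notes <- notes (string -> string, writer optional)
  label <- label (string -> string, writer required)
  city <- city (string -> string, writer optional)
  score: no writer-side match
  writer field signature has no reader counterpart
  writer field active has no reader counterpart
  => forward: COMPATIBLE
the other Profile changes do not affect what is asked:
  added field signature to record Profile: optional bytes, tag 8 (in v2 it sits immediately before tags) -> triggers nothing under Profile's printed rules — same verdict
  removed field score from record Profile -> triggers nothing under Profile's printed rules — same verdict
  added field active to record Profile: required bool, tag 25, default false (in v2 it sits immediately before label) -> triggers nothing under Profile's printed rules — same verdict


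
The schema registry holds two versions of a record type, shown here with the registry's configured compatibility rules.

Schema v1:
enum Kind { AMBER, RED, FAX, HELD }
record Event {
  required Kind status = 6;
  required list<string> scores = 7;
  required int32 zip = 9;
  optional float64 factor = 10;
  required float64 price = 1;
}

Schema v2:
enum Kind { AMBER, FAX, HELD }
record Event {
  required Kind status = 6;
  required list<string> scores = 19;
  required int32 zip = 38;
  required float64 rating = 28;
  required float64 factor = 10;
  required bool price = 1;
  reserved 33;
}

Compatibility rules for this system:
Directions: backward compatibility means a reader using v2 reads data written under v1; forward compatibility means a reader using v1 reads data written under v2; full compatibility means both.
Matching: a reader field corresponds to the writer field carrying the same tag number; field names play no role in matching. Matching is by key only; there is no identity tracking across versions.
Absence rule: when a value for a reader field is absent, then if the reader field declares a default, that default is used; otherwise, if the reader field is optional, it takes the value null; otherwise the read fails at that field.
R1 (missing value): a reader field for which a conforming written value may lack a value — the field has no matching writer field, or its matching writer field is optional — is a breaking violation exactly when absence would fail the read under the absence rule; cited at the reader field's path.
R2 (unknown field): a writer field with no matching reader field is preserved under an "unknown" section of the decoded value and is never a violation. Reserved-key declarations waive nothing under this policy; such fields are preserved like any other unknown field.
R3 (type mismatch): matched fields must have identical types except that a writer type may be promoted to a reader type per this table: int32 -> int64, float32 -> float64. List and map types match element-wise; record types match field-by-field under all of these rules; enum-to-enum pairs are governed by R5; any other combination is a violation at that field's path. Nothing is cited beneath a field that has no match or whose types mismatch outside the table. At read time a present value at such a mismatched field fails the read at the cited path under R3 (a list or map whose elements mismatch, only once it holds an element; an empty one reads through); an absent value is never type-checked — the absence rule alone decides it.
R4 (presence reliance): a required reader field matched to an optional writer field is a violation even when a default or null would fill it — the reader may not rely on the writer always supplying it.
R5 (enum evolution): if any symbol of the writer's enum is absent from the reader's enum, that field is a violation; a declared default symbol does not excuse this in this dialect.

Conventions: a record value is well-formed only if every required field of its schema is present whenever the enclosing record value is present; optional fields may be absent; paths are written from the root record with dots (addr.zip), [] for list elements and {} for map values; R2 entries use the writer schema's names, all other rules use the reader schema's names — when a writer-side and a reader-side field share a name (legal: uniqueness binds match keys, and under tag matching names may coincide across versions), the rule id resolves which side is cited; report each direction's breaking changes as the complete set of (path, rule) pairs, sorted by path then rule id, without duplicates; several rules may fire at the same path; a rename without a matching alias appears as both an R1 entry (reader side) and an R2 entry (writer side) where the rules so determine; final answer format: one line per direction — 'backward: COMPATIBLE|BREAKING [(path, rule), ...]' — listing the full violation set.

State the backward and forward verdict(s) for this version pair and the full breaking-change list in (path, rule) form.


backward: BREAKING [(factor, R1), (factor, R4), (price, R3), (rating, R1), (scores, R1), (status, R5), (zip, R1)]; forward: BREAKING [(price, R3), (scores, R1), (zip, R1)]

the writer's type comes first in each Event pair
backward pass over Event, reader schema v2, writer schema v1:
  status: paired with writer status (Kind -> Kind; writer required)
  no writer field matches reader scores
  no writer field matches reader zip
  no writer field matches reader rating
  factor: paired with writer factor (float64 -> float64; writer optional)
  price: paired with writer price (float64 -> bool; writer required)
  scores (writer side), unknown to reader
  zip (writer side), unknown to reader
  R1 fires at factor
  R4 fires at factor
  R3 fires at price
  R1 fires at rating
  R1 fires at scores
  R5 fires at status
  R1 fires at zip
  => backward: BREAKING (7)
forward pass over Event, reader schema v1, writer schema v2:
  status: paired with writer status (Kind -> Kind; writer required)
  no writer field matches reader scores
  no writer field matches reader zip
  factor: paired with writer factor (float64 -> float64; writer required)
  price: paired with writer price (bool -> float64; writer required)
  scores (writer side), unknown to reader
  zip (writer side), unknown to reader
  rating (writer side), unknown to reader
  R3 fires at price
  R1 fires at scores
  R1 fires at zip
  => forward: BREAKING (3)


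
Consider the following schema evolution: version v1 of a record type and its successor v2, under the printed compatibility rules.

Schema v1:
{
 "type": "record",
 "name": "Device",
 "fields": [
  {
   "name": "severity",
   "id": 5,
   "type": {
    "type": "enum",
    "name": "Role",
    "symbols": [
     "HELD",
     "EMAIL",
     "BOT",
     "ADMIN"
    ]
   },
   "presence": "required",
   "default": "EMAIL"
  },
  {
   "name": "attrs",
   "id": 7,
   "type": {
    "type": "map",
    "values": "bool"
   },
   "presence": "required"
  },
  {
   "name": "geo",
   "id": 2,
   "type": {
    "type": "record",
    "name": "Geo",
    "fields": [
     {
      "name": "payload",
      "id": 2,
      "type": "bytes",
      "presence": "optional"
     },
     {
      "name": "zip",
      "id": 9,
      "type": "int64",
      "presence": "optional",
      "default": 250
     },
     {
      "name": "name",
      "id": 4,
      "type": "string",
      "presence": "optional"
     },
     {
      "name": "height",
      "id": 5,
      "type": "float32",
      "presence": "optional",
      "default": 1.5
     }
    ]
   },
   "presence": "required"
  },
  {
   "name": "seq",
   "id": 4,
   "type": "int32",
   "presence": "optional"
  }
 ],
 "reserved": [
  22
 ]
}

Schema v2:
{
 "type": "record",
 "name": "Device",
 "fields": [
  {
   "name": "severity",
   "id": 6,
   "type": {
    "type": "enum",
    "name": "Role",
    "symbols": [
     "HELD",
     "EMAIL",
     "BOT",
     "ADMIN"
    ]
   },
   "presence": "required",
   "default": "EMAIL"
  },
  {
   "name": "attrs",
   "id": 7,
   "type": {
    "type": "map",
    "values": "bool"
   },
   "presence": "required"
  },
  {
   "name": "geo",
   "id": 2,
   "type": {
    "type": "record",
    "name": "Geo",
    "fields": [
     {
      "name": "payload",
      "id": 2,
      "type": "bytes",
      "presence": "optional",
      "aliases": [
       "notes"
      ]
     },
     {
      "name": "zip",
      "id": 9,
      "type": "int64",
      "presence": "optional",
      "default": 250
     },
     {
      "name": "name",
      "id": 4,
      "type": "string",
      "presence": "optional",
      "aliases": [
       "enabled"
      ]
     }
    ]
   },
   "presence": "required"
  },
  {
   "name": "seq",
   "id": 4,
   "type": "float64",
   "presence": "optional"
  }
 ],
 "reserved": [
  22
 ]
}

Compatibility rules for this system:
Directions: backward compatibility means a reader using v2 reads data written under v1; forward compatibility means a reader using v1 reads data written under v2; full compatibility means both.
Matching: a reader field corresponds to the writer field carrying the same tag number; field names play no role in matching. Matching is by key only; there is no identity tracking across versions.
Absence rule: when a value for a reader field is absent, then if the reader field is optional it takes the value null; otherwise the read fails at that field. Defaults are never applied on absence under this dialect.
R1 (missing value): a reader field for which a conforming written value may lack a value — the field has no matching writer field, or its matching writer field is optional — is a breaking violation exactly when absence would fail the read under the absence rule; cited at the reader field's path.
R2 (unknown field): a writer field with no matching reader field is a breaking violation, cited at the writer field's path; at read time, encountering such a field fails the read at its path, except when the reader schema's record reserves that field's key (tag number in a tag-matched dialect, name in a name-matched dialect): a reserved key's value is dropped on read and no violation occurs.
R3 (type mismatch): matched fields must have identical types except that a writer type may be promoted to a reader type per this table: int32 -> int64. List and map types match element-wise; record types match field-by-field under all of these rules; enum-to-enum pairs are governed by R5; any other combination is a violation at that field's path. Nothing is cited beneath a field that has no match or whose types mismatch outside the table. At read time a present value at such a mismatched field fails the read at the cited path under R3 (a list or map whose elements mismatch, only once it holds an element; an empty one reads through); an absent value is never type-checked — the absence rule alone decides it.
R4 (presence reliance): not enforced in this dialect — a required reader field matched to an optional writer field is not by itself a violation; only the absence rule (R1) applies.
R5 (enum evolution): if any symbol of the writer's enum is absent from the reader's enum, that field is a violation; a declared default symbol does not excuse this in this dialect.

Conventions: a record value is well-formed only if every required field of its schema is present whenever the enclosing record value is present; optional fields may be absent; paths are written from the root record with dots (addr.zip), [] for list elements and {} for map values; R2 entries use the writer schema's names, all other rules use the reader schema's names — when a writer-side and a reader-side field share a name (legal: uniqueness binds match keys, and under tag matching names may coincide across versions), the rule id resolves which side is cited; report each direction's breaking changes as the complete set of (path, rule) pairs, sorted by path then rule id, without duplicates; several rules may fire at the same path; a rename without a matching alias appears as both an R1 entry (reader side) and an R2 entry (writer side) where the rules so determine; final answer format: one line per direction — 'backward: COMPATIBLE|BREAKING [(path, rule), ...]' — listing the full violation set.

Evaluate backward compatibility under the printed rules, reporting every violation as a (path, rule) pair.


backward: BREAKING [(geo.height, R2), (seq, R3), (severity, R1), (severity, R2)]

arrows below run writer -> reader for Device
backward on Device — v2 reading data written by v1:
  severity: no writer-side match
  attrs <- attrs (map<string, bool> -> map<string, bool>, writer required)
  geo <- geo (Geo -> Geo, writer required)
  seq <- seq (int32 -> float64, writer optional)
  leftover writer field: severity
  geo.payload <- geo.payload (bytes -> bytes, writer optional)
  geo.zip <- geo.zip (int64 -> int64, writer optional)
  geo.name <- geo.name (string -> string, writer optional)
  leftover writer field: geo.height
  violation R2 at geo.height
  violation R3 at seq
  violation R1 at severity
  violation R2 at severity
  => backward verdict for Device: BREAKING, 4 violation(s)


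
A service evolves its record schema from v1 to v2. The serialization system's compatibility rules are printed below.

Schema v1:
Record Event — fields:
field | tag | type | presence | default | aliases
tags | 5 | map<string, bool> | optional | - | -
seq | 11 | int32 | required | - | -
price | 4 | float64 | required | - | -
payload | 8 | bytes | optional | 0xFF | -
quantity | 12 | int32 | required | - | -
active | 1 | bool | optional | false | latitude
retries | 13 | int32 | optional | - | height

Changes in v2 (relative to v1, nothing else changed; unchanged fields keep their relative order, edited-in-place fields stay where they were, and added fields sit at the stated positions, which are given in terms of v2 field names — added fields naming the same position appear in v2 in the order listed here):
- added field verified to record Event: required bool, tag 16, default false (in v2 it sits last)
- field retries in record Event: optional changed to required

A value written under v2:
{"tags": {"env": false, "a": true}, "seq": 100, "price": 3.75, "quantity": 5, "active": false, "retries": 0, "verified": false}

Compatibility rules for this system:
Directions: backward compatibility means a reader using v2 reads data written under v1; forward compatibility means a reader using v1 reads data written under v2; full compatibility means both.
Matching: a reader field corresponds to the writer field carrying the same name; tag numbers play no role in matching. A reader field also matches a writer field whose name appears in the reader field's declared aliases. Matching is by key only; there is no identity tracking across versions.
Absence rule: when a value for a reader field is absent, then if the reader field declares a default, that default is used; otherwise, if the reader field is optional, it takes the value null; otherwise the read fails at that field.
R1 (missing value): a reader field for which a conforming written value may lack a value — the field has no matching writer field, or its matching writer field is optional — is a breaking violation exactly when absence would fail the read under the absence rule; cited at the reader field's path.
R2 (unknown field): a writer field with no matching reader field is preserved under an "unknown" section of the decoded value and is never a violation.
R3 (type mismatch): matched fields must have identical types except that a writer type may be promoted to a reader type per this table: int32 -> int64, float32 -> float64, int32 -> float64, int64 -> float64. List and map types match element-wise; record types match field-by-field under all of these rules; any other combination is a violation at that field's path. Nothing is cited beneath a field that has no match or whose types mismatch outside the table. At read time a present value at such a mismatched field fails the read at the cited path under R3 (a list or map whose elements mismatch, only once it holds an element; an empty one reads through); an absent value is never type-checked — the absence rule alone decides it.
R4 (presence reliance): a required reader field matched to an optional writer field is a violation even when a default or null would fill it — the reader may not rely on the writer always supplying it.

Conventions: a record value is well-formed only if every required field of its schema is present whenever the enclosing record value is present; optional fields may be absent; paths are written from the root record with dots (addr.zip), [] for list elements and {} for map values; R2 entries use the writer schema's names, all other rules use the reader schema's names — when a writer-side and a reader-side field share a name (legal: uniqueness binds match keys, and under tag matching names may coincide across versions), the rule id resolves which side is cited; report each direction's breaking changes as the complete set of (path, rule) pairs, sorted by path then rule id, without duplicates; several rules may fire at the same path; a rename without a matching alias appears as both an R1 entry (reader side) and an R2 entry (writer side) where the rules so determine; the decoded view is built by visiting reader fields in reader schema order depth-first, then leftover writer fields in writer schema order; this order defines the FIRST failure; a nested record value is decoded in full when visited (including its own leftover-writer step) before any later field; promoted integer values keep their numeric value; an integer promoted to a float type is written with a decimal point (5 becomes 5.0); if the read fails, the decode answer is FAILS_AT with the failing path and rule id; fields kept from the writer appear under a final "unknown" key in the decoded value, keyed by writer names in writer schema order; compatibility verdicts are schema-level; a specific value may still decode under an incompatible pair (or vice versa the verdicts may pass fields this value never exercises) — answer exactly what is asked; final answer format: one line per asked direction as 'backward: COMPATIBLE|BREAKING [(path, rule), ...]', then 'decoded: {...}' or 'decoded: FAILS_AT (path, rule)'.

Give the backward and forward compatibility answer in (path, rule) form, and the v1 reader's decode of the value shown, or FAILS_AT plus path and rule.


each type pair in Event: writer, then reader
backward analysis of Event with v2 as reader and v1 as writer:
  tags: map<string, bool> -> map<string, bool>, writer optional; from tags
  seq: int32 -> int32, writer required; from seq
  price: float64 -> float64, writer required; from price
  payload: bytes -> bytes, writer optional; from payload
  quantity: int32 -> int32, writer required; from quantity
  active: bool -> bool, writer optional; from active
  retries: int32 -> int32, writer optional; from retries
  verified has no writer counterpart
  R1 fires at retries
  R4 fires at retries
  => 2 violation(s): backward is BREAKING for Event
forward analysis of Event with v1 as reader and v2 as writer:
  tags: map<string, bool> -> map<string, bool>, writer optional; from tags
  seq: int32 -> int32, writer required; from seq
  price: float64 -> float64, writer required; from price
  payload: bytes -> bytes, writer optional; from payload
  quantity: int32 -> int32, writer required; from quantity
  active: bool -> bool, writer optional; from active
  retries: int32 -> int32, writer required; from retries
  writer verified: unknown to reader
  => no violations; forward on Event: COMPATIBLE
decode (reader v1):
  tags := {"env": false, "a": true}
  seq := 100
  price := 3.75
  payload := 0xFF (absent -> default)
  quantity := 5
  active := false
  retries := 0
  writer verified: kept under "unknown"
  => decoded: {"tags": {"env": false, "a": true}, "seq": 100, "price": 3.75, "payload": 0xFF, "quantity": 5, "active": false, "retries": 0, "unknown": {"verified": false}}

backward: BREAKING [(retries, R1), (retries, R4)]; forward: COMPATIBLE []; decoded: {"tags": {"env": false, "a": true}, "seq": 100, "price": 3.75, "payload": 0xFF, "quantity": 5, "active": false, "retries": 0, "unknown": {"verified": false}}


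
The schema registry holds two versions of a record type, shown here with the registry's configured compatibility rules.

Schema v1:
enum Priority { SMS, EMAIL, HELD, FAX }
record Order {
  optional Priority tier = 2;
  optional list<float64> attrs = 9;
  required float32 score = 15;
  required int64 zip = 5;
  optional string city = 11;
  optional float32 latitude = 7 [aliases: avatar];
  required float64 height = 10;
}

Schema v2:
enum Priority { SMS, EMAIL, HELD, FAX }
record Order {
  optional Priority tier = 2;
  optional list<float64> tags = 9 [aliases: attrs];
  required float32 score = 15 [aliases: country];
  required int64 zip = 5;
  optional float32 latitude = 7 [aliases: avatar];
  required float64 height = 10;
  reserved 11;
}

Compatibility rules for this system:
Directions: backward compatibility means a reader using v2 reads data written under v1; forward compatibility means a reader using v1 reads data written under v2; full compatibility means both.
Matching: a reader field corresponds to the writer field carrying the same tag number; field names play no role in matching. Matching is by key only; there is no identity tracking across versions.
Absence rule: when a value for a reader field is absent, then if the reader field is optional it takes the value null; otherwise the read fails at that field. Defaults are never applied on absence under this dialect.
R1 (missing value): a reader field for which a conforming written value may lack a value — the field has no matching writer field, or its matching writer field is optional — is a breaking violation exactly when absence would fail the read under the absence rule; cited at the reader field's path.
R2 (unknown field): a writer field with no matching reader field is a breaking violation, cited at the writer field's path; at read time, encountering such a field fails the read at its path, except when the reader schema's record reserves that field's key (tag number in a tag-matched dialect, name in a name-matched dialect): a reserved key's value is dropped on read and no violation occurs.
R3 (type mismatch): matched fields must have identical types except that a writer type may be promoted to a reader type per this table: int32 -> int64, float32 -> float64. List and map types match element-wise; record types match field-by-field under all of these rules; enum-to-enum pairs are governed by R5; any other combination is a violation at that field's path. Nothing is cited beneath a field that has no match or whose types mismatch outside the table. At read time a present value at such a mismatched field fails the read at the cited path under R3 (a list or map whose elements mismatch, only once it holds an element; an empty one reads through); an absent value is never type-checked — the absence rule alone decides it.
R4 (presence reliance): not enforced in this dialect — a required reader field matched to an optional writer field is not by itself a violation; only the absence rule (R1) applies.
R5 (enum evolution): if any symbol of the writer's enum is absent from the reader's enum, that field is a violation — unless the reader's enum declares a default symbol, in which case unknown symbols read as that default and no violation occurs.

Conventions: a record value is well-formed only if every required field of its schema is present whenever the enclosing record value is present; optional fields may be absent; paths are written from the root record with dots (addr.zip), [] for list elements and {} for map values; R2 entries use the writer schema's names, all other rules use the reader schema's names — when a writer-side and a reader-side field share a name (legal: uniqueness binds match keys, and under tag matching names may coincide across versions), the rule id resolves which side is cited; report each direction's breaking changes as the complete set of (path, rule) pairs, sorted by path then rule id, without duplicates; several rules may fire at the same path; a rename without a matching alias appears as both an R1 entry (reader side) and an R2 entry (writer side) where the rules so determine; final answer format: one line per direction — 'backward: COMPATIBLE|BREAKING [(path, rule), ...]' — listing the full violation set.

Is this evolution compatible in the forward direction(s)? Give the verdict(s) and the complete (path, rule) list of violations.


forward: COMPATIBLE []

each type pair in Order: writer, then reader
forward analysis of Order with v1 as reader and v2 as writer:
  tier: Priority -> Priority, writer optional; from tier
  attrs: list<float64> -> list<float64>, writer optional; from tags
  score: float32 -> float32, writer required; from score
  zip: int64 -> int64, writer required; from zip
  city: no writer-side match
  latitude: float32 -> float32, writer optional; from latitude
  height: float64 -> float64, writer required; from height
  => forward: COMPATIBLE
the rest of the Order diff is inert for this question:
  removed field city from record Order (its key 11 joins the reserved list) -> no rule fires on it in Order's dialect; the asked verdict holds
  renamed field attrs to tags in record Order (alias attrs declared on the renamed field) -> no rule fires on it in Order's dialect; the asked verdict holds


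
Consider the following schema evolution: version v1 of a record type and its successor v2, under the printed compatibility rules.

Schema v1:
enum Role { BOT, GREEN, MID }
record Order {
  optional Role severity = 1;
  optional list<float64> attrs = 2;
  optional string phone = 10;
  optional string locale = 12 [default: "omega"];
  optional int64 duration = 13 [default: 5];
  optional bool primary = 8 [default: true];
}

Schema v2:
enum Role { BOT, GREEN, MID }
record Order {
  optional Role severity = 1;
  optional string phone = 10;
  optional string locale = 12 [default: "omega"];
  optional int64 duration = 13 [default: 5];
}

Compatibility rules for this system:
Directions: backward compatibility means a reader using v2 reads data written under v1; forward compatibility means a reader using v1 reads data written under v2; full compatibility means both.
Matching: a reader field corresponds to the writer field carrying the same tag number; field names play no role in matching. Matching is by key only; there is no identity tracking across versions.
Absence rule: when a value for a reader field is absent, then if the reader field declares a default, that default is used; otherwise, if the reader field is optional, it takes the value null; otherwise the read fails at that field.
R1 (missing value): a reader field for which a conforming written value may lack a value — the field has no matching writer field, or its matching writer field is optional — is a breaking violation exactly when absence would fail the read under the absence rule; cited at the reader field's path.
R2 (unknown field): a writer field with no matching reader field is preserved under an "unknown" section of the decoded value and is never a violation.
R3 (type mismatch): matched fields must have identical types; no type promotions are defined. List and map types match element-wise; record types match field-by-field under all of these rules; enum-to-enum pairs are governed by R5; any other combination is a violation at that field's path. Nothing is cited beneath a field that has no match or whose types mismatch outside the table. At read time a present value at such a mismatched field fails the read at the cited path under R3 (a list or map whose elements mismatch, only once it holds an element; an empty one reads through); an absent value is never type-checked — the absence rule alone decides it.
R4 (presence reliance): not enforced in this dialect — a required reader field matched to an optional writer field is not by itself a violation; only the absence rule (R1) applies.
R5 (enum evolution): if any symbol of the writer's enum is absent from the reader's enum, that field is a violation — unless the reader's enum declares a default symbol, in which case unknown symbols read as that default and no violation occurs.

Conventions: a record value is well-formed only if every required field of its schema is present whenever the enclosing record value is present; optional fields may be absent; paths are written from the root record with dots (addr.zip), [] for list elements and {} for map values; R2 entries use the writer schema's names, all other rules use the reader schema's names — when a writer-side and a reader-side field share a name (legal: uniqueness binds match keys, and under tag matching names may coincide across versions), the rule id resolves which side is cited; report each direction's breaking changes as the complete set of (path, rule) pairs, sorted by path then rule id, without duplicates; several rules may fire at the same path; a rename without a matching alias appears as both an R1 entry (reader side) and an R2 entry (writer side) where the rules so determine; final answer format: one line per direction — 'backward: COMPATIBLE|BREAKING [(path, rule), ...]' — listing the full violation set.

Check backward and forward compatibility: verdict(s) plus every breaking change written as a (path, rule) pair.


each type pair in Order: writer, then reader
backward on Order — v2 reading data written by v1:
  Role -> Role, writer optional: severity aligns to severity
  string -> string, writer optional: phone aligns to phone
  string -> string, writer optional: locale aligns to locale
  int64 -> int64, writer optional: duration aligns to duration
  attrs (writer side), unknown to reader
  primary (writer side), unknown to reader
  => backward verdict for Order: COMPATIBLE, no violations
forward on Order — v1 reading data written by v2:
  Role -> Role, writer optional: severity aligns to severity
  attrs: no writer match
  string -> string, writer optional: phone aligns to phone
  string -> string, writer optional: locale aligns to locale
  int64 -> int64, writer optional: duration aligns to duration
  primary: no writer match
  => forward verdict for Order: COMPATIBLE, no violations

backward: COMPATIBLE []; forward: COMPATIBLE []


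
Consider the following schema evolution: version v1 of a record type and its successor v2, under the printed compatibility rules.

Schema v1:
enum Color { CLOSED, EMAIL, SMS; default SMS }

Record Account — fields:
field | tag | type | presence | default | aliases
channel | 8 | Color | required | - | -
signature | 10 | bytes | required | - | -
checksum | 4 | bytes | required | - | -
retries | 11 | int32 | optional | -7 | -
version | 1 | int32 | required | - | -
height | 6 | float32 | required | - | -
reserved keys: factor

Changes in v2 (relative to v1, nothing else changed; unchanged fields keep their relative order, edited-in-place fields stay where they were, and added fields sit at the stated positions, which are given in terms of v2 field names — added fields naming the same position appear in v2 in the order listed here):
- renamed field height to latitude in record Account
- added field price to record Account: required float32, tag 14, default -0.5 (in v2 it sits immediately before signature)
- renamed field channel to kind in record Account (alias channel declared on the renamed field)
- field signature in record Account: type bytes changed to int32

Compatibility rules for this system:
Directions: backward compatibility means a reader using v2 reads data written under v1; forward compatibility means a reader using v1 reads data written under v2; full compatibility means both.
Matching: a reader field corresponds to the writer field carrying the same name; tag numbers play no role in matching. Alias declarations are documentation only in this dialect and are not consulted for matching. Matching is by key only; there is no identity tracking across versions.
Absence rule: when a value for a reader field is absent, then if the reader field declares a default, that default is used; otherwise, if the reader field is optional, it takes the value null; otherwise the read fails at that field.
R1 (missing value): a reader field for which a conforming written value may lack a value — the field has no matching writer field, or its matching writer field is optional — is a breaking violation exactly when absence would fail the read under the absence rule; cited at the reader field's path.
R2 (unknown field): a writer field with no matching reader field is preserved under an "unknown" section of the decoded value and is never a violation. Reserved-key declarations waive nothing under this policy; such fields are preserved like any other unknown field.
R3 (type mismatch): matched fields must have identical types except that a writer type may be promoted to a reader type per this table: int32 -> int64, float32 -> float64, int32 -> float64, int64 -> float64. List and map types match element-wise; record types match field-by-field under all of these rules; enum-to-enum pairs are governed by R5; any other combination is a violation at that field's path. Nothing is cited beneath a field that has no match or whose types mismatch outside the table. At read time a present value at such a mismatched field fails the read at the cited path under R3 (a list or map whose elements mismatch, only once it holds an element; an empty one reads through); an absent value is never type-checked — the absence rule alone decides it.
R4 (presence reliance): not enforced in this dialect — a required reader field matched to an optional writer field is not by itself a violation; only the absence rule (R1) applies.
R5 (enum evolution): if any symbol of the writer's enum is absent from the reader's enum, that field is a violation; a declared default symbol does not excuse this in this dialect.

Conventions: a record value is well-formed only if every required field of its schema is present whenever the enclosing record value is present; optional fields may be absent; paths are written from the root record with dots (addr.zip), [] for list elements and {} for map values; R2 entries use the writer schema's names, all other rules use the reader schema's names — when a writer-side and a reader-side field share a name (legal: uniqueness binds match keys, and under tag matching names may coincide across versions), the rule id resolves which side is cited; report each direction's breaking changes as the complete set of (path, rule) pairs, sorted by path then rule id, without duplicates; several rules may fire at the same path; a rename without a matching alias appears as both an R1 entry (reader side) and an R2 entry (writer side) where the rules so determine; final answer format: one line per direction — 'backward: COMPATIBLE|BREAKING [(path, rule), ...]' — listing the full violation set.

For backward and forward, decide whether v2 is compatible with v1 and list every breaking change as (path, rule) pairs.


each type pair in Account: writer, then reader
backward analysis of Account with v2 as reader and v1 as writer:
  kind has no writer counterpart
  price has no writer counterpart
  signature: bytes -> int32, writer required; from signature
  checksum: bytes -> bytes, writer required; from checksum
  retries: int32 -> int32, writer optional; from retries
  version: int32 -> int32, writer required; from version
  latitude has no writer counterpart
  leftover writer field: channel
  leftover writer field: height
  rule R1 violated at kind
  rule R1 violated at latitude
  rule R3 violated at signature
  => backward: BREAKING (3)
forward analysis of Account with v1 as reader and v2 as writer:
  channel has no writer counterpart
  signature: int32 -> bytes, writer required; from signature
  checksum: bytes -> bytes, writer required; from checksum
  retries: int32 -> int32, writer optional; from retries
  version: int32 -> int32, writer required; from version
  height has no writer counterpart
  leftover writer field: kind
  leftover writer field: price
  leftover writer field: latitude
  rule R1 violated at channel
  rule R1 violated at height
  rule R3 violated at signature
  => forward: BREAKING (3)

backward: BREAKING [(kind, R1), (latitude, R1), (signature, R3)]; forward: BREAKING [(channel, R1), (height, R1), (signature, R3)]
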